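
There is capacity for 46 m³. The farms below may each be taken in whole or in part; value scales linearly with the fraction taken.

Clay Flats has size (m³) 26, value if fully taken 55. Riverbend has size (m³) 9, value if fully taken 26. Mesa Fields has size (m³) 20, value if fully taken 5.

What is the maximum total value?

Rank by value-to-size ratio: Riverbend 26/9≈2.89, Clay Flats 55/26≈2.12, Mesa Fields 5/20≈0.25.
All 9 m³ of Riverbend fit (value 26) → 37 remain.
Take all of Clay Flats (26 m³, value 55) → 11 m³ left.
11 m³ left: a 11/20 share of Mesa Fields gives 5×11/20 = 2.75.
Total value = 83.75.

83.75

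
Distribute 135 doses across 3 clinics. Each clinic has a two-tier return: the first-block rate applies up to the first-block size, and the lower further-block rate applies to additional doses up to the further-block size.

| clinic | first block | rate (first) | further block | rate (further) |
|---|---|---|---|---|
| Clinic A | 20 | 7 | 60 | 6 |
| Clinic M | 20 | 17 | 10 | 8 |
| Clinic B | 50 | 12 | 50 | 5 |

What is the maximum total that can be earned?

1370

Treat each block as its own option and order by rate: Clinic M/T1 17 > Clinic B/T1 12 > Clinic M/T2 8 > Clinic A/T1 7 > Clinic A/T2 6 > Clinic B/T2 5.
Fill Clinic M T1 block (20 at 17) — 115 left.
Clinic B/T1 (12): +50 — 65 left.
Clinic M T2 at 8: fill all 10 — 55 left.
Clinic A/T1 (7): +20 — 35 left.
Clinic A T2 at 6: only 35 left, fill 35.
Total = 17×20 + 12×50 + 8×10 + 7×20 + 6×35 = 1370.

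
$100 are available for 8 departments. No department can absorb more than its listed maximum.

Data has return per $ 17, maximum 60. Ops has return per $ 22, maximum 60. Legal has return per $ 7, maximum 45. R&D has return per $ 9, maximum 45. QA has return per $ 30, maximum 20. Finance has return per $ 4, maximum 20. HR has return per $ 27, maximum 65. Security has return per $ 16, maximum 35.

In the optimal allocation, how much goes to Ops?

15

Rank by return per $: QA 30 > HR 27 > Ops 22 > Data 17 > Security 16 > R&D 9 > Legal 7 > Finance 4.
QA takes 20 to reach its cap of 20 — 80 left.
HR takes 65 to reach its cap of 65 — 15 left.
Ops: +15 (room for 60) → 15. Pool exhausted.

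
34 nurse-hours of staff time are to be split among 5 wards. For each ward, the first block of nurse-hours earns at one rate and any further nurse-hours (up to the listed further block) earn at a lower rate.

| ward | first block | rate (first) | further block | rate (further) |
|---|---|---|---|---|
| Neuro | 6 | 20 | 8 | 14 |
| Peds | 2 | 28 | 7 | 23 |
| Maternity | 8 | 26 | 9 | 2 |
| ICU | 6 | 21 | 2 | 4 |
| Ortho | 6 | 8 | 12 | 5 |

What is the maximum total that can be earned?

Order all 10 blocks by rate: Peds/T1 28 > Maternity/T1 26 > Peds/T2 23 > ICU/T1 21 > Neuro/T1 20 > Neuro/T2 14 > Ortho/T1 8 > Ortho/T2 5 > ICU/T2 4 > Maternity/T2 2.
Fill Peds T1 block (2 at 28) — 32 left.
Maternity/T1 (26): +8 — 24 left.
Peds/T2 (23): +7 — 17 left.
Fill ICU T1 block (6 at 21) — 11 left.
Fill Neuro T1 block (6 at 20) — 5 left.
Neuro T2 at 14: only 5 left, fill 5.
Total = 28×2 + 26×8 + 23×7 + 21×6 + 20×6 + 14×5 = 741.

741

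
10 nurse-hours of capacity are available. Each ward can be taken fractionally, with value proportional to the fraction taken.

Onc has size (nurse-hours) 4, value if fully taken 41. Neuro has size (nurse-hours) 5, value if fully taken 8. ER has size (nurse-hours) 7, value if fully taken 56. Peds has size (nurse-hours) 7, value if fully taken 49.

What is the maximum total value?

Rank by value-to-size ratio: Onc 41/4≈10.2, ER 56/7≈8, Peds 49/7≈7, Neuro 8/5≈1.6.
Take all of Onc (4 nurse-hours, value 41) ; 6 nurse-hours left.
Only 6 nurse-hours remain; take 6/7 of ER for value 56×6/7 = 48.
Total value = 89.

89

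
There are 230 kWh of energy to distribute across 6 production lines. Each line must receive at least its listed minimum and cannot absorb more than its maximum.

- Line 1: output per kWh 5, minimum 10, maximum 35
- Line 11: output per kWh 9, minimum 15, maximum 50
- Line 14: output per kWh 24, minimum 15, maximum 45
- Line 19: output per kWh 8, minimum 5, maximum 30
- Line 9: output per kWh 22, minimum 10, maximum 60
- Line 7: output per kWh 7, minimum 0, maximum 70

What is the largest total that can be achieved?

Meeting every minimum uses 10+15+15+5+10+0 = 55 kWh, leaving 175.
Highest output per kWh first: Line 14 24 > Line 9 22 > Line 11 9 > Line 19 8 > Line 7 7 > Line 1 5.
Line 14: +30 to 45 (cap) ; 145 left.
Give Line 9 50 more to hit its cap of 60 ; 95 left.
Line 11 takes 35 more to reach its cap of 50 ; 60 left.
Line 19 takes 25 more to reach its cap of 30 ; 35 left.
Line 7: +35 (room for 70) → 35. Pool exhausted.
Total = 5×10 + 9×50 + 24×45 + 8×30 + 22×60 + 7×35 = 3385.

3385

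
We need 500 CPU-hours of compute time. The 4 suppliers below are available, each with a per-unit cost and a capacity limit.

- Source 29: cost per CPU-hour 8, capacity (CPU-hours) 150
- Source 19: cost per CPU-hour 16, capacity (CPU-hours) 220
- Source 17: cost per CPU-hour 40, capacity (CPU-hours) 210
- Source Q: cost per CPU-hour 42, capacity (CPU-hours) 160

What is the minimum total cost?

9920

Cheapest first:
Take 150 from Source 29 at 8 — need 350 more.
Source 19 at 16: take all 220 CPU-hours — 130 still needed.
Source 17 at 40: take 130 of its 210 — requirement met.
Source Q: unused.
Cost = 150×8 + 220×16 + 130×40 = 9920.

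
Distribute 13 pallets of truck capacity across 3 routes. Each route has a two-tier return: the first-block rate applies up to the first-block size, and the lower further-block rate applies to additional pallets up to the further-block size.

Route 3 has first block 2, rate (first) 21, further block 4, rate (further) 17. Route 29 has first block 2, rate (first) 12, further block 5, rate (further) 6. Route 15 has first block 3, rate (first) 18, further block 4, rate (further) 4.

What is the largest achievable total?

200

Rank every tier by rate: Route 3/T1 21 > Route 15/T1 18 > Route 3/T2 17 > Route 29/T1 12 > Route 29/T2 6 > Route 15/T2 4.
Route 3 T1 at 21: fill all 2 → 11 left.
Fill Route 15 T1 block (3 at 18) → 8 left.
Fill Route 3 T2 block (4 at 17) → 4 left.
Route 29 T1 at 12: fill all 2 → 2 left.
Route 29/T2: +2 of 5 at 6; pool empty.
Total = 21×2 + 18×3 + 17×4 + 12×2 + 6×2 = 200.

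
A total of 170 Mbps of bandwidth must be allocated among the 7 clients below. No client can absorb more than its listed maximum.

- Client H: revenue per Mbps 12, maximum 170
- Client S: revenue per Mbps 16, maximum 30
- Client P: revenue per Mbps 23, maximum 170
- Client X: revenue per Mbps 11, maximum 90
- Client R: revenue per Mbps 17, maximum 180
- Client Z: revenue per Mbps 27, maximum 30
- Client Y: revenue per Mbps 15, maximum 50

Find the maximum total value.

4030

Order the clients by revenue per Mbps: Client Z 27 > Client P 23 > Client R 17 > Client S 16 > Client Y 15 > Client H 12 > Client X 11.
Client Z: +30 to 30 (cap) → 140 left.
Only 140 left; Client P takes them to reach 140.
Total = 23×140 + 27×30 = 4030.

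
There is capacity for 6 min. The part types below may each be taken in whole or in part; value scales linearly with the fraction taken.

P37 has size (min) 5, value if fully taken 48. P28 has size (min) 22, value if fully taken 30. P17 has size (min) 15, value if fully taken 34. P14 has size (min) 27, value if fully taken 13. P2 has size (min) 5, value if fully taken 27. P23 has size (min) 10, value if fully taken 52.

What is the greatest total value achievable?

Sort by value density: P37 48/5≈9.6, P2 27/5≈5.4, P23 52/10≈5.2, P17 34/15≈2.27, P28 30/22≈1.36, P14 13/27≈0.481.
All 5 min of P37 fit (value 48) → 1 remain.
Fill the last 1 min with part of P2: 1/5 of it earns 5.4.
Total value = 53.4.

53.4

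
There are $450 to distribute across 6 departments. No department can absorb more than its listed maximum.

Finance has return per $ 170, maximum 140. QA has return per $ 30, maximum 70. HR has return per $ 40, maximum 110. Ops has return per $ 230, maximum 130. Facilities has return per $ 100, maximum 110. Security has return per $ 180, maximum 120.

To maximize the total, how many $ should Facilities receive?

Highest return per $ first: Ops 230 > Security 180 > Finance 170 > Facilities 100 > HR 40 > QA 30.
Ops: +130 to 130 (cap) ; 320 left.
Security: +120 to 120 (cap) ; 200 left.
Finance takes 140 to reach its cap of 140 ; 60 left.
Facilities has room for 110 but only 60 remain, so it gets 60.

60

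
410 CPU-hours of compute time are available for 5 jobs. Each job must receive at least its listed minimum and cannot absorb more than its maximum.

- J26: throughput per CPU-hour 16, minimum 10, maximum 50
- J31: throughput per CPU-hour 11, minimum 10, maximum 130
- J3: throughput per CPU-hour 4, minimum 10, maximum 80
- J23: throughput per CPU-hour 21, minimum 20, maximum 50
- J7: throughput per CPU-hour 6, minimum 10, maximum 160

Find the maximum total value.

Meeting every minimum uses 10+10+10+20+10 = 60 CPU-hours, leaving 350.
Order the jobs by throughput per CPU-hour: J23 21 > J26 16 > J31 11 > J7 6 > J3 4.
Give J23 30 more to hit its cap of 50 → 320 left.
Give J26 40 more to hit its cap of 50 → 280 left.
Give J31 120 more to hit its cap of 130 → 160 left.
Give J7 150 more to hit its cap of 160 → 10 left.
Only 10 left; J3 takes them to reach 20.
Total = 16×50 + 11×130 + 4×20 + 21×50 + 6×160 = 4320.

4320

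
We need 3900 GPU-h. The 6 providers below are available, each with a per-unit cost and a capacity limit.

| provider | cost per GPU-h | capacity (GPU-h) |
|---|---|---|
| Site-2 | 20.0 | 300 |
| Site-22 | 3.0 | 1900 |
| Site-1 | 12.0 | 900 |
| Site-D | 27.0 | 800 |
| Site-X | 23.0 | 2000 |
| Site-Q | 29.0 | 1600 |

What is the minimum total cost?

Cheapest first:
Site-22 at 3.0: take all 1900 GPU-h → 2000 still needed.
Site-1 (12.0): use full 900 → 1100 GPU-h to go.
Site-2 (20.0): use full 300 → 800 GPU-h to go.
Site-X at 23.0: take 800 of its 2000 → requirement met.
Site-D, Site-Q: unused.
Cost = 1900×3.0 + 900×12.0 + 300×20.0 + 800×23.0 = 40900.

40900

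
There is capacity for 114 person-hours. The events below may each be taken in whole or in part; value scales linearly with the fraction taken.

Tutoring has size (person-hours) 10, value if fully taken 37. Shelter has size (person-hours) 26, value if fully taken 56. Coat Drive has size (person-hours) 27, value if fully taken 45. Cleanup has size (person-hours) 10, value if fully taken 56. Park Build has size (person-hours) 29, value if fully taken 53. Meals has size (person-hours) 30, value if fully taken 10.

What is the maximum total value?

Rank by value-to-size ratio: Cleanup 56/10≈5.6, Tutoring 37/10≈3.7, Shelter 56/26≈2.15, Park Build 53/29≈1.83, Coat Drive 45/27≈1.67, Meals 10/30≈0.333.
Cleanup: take in full, 10 person-hours for value 56 ; 104 left.
Take all of Tutoring (10 person-hours, value 37) ; 94 person-hours left.
Take all of Shelter (26 person-hours, value 56) ; 68 person-hours left.
Take all of Park Build (29 person-hours, value 53) ; 39 person-hours left.
Coat Drive: take in full, 27 person-hours for value 45 ; 12 left.
12 person-hours left: a 12/30 share of Meals gives 10×12/30 = 4.
Total value = 251.

251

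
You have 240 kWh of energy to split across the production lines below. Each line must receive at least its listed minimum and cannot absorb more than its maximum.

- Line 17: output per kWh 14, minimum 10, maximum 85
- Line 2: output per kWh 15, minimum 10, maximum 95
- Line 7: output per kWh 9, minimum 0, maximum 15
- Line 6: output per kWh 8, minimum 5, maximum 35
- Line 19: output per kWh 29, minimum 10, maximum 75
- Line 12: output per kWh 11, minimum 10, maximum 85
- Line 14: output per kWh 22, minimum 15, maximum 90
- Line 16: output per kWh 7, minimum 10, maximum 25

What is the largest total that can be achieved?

Meeting every minimum uses 10+10+0+5+10+10+15+10 = 70 kWh, leaving 170.
Order the production lines by output per kWh: Line 19 29 > Line 14 22 > Line 2 15 > Line 17 14 > Line 12 11 > Line 7 9 > Line 6 8 > Line 16 7.
Line 19: +65 to 75 (cap) ; 105 left.
Line 14: +75 to 90 (cap) ; 30 left.
Line 2 has room for 85 more but only 30 remain, so it gets 40.
Total = 14×10 + 15×40 + 8×5 + 29×75 + 11×10 + 22×90 + 7×10 = 5115.

5115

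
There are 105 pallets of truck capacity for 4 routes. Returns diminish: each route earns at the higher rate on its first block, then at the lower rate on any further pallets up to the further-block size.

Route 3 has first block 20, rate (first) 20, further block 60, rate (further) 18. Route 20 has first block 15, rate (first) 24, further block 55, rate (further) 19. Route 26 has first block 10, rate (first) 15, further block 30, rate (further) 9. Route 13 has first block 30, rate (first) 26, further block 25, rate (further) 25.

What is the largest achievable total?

Order all 8 blocks by rate: Route 13/first 26 > Route 13/second 25 > Route 20/first 24 > Route 3/first 20 > Route 20/second 19 > Route 3/second 18 > Route 26/first 15 > Route 26/second 9.
Fill Route 13 first block (30 at 26) → 75 left.
Fill Route 13 second block (25 at 25) → 50 left.
Route 20 first at 24: fill all 15 → 35 left.
Route 3 first at 20: fill all 20 → 15 left.
Route 20/second: +15 of 55 at 19; pool empty.
Total = 26×30 + 25×25 + 24×15 + 20×20 + 19×15 = 2450.

2450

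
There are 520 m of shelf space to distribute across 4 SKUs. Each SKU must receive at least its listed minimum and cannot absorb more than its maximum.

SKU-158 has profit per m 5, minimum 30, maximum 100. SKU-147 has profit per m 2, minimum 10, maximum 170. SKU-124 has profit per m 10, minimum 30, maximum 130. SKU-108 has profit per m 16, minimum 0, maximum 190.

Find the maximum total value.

5040

Meeting every minimum uses 30+10+30+0 = 70 m, leaving 450.
Rank by profit per m: SKU-108 16 > SKU-124 10 > SKU-158 5 > SKU-147 2.
SKU-108 takes 190 more to reach its cap of 190 ; 260 left.
SKU-124 takes 100 more to reach its cap of 130 ; 160 left.
SKU-158: +70 to 100 (cap) ; 90 left.
Only 90 left; SKU-147 takes them to reach 100.
Total = 5×100 + 2×100 + 10×130 + 16×190 = 5040.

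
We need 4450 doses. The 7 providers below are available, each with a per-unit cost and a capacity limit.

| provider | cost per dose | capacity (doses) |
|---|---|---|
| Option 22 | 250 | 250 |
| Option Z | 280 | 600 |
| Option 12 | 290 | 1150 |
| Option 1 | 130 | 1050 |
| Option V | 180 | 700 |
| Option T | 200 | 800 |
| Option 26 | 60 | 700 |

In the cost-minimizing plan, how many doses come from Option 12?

Cheapest first:
Option 26 (60): use full 700 — 3750 doses to go.
Option 1 at 130: take all 1050 doses — 2700 still needed.
Take 700 from Option V at 180 — need 2000 more.
Option T (200): use full 800 — 1200 doses to go.
Take 250 from Option 22 at 250 — need 950 more.
Take 600 from Option Z at 280 — need 350 more.
Option 12 (290): take the remaining 350 — done.

350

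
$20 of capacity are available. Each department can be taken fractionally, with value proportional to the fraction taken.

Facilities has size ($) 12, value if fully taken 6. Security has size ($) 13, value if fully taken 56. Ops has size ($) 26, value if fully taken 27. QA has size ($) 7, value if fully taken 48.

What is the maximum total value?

Best value per unit of size first: QA 48/7≈6.86, Security 56/13≈4.31, Ops 27/26≈1.04, Facilities 6/12≈0.5.
Take all of QA (7 $, value 48) → 13 $ left.
Take all of Security (13 $, value 56) → 0 $ left.
Total value = 104.

104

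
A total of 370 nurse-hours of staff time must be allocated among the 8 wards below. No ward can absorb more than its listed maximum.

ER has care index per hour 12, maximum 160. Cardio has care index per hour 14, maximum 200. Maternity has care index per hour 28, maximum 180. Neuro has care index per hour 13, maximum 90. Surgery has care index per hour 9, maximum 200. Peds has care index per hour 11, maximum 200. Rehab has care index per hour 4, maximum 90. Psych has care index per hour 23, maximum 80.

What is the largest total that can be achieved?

8420

Rank by care index per hour: Maternity 28 > Psych 23 > Cardio 14 > Neuro 13 > ER 12 > Peds 11 > Surgery 9 > Rehab 4.
Maternity takes 180 to reach its cap of 180 — 190 left.
Give Psych 80 to hit its cap of 80 — 110 left.
Cardio: +110 (room for 200) → 110. Pool exhausted.
Total = 14×110 + 28×180 + 23×80 = 8420.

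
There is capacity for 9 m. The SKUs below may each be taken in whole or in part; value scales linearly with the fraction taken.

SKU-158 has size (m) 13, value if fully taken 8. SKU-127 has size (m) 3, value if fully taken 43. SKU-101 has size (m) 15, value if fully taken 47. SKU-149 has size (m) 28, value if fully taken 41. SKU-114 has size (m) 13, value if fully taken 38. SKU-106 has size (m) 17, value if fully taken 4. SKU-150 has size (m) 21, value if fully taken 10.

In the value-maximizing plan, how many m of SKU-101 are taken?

Best value per unit of size first: SKU-127 43/3≈14.3, SKU-101 47/15≈3.13, SKU-114 38/13≈2.92, SKU-149 41/28≈1.46, SKU-158 8/13≈0.615, SKU-150 10/21≈0.476, SKU-106 4/17≈0.235.
SKU-127: take in full, 3 m for value 43 → 6 left.
6 m left: a 6/15 share of SKU-101 gives 47×6/15 = 18.8.

6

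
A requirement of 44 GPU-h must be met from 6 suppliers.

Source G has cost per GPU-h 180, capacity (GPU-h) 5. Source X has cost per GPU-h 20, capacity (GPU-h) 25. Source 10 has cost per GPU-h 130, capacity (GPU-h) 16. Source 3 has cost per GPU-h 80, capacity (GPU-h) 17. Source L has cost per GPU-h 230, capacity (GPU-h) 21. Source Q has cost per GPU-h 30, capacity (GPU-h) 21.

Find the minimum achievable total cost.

1070

Cheapest first:
Source X (20): use full 25 → 19 GPU-h to go.
Take 19 from Source Q at 30 to finish.
Source 3, Source 10, Source G, Source L: unused.
Cost = 25×20 + 19×30 = 1070.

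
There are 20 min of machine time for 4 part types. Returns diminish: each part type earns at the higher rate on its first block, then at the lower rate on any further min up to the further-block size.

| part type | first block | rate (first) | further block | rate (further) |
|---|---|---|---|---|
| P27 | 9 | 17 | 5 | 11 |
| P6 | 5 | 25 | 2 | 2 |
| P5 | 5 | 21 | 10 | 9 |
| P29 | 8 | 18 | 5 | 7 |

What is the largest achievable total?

408

Order all 8 blocks by rate: P6/first 25 > P5/first 21 > P29/first 18 > P27/first 17 > P27/second 11 > P5/second 9 > P29/second 7 > P6/second 2.
Fill P6 first block (5 at 25) ; 15 left.
P5 first at 21: fill all 5 ; 10 left.
Fill P29 first block (8 at 18) ; 2 left.
2 remain; put them into P27 first at 17.
Total = 25×5 + 21×5 + 18×8 + 17×2 = 408.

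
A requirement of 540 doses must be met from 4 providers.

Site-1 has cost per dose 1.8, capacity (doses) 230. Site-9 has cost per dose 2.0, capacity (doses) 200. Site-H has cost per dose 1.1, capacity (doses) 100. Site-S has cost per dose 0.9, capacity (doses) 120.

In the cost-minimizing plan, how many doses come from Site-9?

90

Cheapest first:
Site-S at 0.9: take all 120 doses — 420 still needed.
Site-H at 1.1: take all 100 doses — 320 still needed.
Take 230 from Site-1 at 1.8 — need 90 more.
Site-9 at 2.0: take 90 of its 200 — requirement met.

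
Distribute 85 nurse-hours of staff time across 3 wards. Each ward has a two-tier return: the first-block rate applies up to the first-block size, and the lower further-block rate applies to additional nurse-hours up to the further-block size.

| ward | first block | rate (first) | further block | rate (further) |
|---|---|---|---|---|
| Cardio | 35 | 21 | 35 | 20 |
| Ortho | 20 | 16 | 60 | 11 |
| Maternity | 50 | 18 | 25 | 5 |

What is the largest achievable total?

Treat each block as its own option and order by rate: Cardio/T1 21 > Cardio/T2 20 > Maternity/T1 18 > Ortho/T1 16 > Ortho/T2 11 > Maternity/T2 5.
Cardio T1 at 21: fill all 35 — 50 left.
Fill Cardio T2 block (35 at 20) — 15 left.
15 remain; put them into Maternity T1 at 18.
Total = 21×35 + 20×35 + 18×15 = 1705.

1705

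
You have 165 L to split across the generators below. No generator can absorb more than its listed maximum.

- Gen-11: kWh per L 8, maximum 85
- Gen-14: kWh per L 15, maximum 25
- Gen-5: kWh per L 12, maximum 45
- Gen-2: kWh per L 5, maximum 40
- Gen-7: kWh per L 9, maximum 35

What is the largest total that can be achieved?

Order the generators by kWh per L: Gen-14 15 > Gen-5 12 > Gen-7 9 > Gen-11 8 > Gen-2 5.
Give Gen-14 25 to hit its cap of 25 → 140 left.
Give Gen-5 45 to hit its cap of 45 → 95 left.
Gen-7 takes 35 to reach its cap of 35 → 60 left.
Gen-11: +60 (room for 85) → 60. Pool exhausted.
Total = 8×60 + 15×25 + 12×45 + 9×35 = 1710.

1710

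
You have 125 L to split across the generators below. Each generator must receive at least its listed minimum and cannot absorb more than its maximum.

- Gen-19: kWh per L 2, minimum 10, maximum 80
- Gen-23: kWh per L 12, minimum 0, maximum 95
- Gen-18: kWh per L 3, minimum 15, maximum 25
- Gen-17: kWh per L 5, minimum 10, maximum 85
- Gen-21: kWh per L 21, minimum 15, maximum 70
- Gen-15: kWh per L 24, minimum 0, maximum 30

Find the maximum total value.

2095

Meeting every minimum uses 10+0+15+10+15+0 = 50 L, leaving 75.
Rank by kWh per L: Gen-15 24 > Gen-21 21 > Gen-23 12 > Gen-17 5 > Gen-18 3 > Gen-19 2.
Gen-15 takes 30 more to reach its cap of 30 ; 45 left.
Gen-21: +45 (room for 55) → 60. Pool exhausted.
Total = 2×10 + 3×15 + 5×10 + 21×60 + 24×30 = 2095.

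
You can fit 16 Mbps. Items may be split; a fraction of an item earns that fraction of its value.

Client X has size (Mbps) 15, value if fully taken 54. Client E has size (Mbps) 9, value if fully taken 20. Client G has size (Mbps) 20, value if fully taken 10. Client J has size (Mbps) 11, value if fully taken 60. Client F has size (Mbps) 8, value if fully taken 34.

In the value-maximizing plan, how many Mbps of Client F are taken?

Rank by value-to-size ratio: Client J 60/11≈5.45, Client F 34/8≈4.25, Client X 54/15≈3.6, Client E 20/9≈2.22, Client G 10/20≈0.5.
All 11 Mbps of Client J fit (value 60) ; 5 remain.
5 Mbps left: a 5/8 share of Client F gives 34×5/8 = 21.25.

5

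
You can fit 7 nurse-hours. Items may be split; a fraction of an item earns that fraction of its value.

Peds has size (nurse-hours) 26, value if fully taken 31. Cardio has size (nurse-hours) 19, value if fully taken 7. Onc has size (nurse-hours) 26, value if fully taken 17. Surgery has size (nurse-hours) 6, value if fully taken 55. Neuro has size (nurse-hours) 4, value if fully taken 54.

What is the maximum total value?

Best value per unit of size first: Neuro 54/4≈13.5, Surgery 55/6≈9.17, Peds 31/26≈1.19, Onc 17/26≈0.654, Cardio 7/19≈0.368.
Neuro: take in full, 4 nurse-hours for value 54 → 3 left.
Fill the last 3 nurse-hours with part of Surgery: 3/6 of it earns 27.5.
Total value = 81.5.

81.5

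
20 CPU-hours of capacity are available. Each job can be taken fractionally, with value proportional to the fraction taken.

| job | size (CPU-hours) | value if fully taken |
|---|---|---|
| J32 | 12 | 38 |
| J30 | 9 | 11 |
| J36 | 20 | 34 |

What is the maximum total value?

51.6

Sort by value density: J32 38/12≈3.17, J36 34/20≈1.7, J30 11/9≈1.22.
J32: take in full, 12 CPU-hours for value 38 — 8 left.
Only 8 CPU-hours remain; take 8/20 of J36 for value 34×8/20 = 13.6.
Total value = 51.6.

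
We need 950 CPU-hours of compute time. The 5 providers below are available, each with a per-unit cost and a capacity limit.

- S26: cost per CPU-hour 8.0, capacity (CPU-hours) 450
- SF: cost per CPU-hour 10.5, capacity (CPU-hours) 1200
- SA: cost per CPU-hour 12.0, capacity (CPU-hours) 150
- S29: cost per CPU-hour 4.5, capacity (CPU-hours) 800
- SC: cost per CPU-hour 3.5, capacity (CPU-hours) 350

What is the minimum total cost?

Use providers in increasing cost order.
Take 350 from SC at 3.5 → need 600 more.
S29 (4.5): take the remaining 600 → done.
S26, SF, SA: unused.
Cost = 350×3.5 + 600×4.5 = 3925.

3925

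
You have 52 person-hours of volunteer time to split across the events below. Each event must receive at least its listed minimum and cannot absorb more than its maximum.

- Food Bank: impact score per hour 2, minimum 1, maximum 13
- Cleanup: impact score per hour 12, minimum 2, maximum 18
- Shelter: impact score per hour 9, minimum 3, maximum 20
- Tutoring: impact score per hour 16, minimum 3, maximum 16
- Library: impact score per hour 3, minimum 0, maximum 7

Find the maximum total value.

627

Meeting every minimum uses 1+2+3+3+0 = 9 person-hours, leaving 43.
Highest impact score per hour first: Tutoring 16 > Cleanup 12 > Shelter 9 > Library 3 > Food Bank 2.
Give Tutoring 13 more to hit its cap of 16 ; 30 left.
Give Cleanup 16 more to hit its cap of 18 ; 14 left.
Shelter has room for 17 more but only 14 remain, so it gets 17.
Total = 2×1 + 12×18 + 9×17 + 16×16 = 627.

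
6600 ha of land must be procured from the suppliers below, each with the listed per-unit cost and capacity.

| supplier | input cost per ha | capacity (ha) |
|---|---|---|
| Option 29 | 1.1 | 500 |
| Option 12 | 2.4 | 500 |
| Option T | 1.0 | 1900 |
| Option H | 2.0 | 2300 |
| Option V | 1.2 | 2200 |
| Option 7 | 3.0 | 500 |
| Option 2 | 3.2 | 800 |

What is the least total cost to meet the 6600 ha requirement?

9090

Use suppliers in increasing cost order.
Option T at 1.0: take all 1900 ha — 4700 still needed.
Take 500 from Option 29 at 1.1 — need 4200 more.
Option V (1.2): use full 2200 — 2000 ha to go.
Option H (2.0): take the remaining 2000 — done.
Option 12, Option 7, Option 2: unused.
Cost = 1900×1.0 + 500×1.1 + 2200×1.2 + 2000×2.0 = 9090.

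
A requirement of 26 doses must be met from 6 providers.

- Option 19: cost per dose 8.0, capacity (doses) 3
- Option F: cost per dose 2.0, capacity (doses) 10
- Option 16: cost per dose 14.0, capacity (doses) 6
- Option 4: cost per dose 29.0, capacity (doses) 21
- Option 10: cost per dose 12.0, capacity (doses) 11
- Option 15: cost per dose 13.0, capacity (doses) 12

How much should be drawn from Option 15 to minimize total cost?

2

Cheapest first:
Option F (2.0): use full 10 ; 16 doses to go.
Take 3 from Option 19 at 8.0 ; need 13 more.
Option 10 at 12.0: take all 11 doses ; 2 still needed.
Option 15 (13.0): take the remaining 2 ; done.
Option 16, Option 4: unused.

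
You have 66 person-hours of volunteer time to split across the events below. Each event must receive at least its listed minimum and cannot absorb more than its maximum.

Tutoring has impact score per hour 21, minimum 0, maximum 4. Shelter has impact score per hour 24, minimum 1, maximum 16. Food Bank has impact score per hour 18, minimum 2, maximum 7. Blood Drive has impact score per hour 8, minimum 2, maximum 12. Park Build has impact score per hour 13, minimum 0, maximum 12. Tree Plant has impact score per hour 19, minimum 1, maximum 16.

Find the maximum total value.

1142

Meeting every minimum uses 0+1+2+2+0+1 = 6 person-hours, leaving 60.
Highest impact score per hour first: Shelter 24 > Tutoring 21 > Tree Plant 19 > Food Bank 18 > Park Build 13 > Blood Drive 8.
Shelter: +15 to 16 (cap) → 45 left.
Tutoring: +4 to 4 (cap) → 41 left.
Tree Plant: +15 to 16 (cap) → 26 left.
Give Food Bank 5 more to hit its cap of 7 → 21 left.
Give Park Build 12 more to hit its cap of 12 → 9 left.
Blood Drive has room for 10 more but only 9 remain, so it gets 11.
Total = 21×4 + 24×16 + 18×7 + 8×11 + 13×12 + 19×16 = 1142.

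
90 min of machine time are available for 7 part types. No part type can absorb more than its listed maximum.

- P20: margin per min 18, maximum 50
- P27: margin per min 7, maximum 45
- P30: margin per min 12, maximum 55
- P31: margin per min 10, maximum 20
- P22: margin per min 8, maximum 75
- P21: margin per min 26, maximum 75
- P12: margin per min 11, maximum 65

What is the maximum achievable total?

Rank by margin per min: P21 26 > P20 18 > P30 12 > P12 11 > P31 10 > P22 8 > P27 7.
P21: +75 to 75 (cap) → 15 left.
P20: +15 (room for 50) → 15. Pool exhausted.
Total = 18×15 + 26×75 = 2220.

2220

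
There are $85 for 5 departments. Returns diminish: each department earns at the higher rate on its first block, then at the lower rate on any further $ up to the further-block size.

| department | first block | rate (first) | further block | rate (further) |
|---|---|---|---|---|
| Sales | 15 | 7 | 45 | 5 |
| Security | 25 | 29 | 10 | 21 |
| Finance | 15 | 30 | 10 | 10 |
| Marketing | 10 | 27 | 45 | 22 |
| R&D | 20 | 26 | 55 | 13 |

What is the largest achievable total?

Treat each block as its own option and order by rate: Finance/first 30 > Security/first 29 > Marketing/first 27 > R&D/first 26 > Marketing/second 22 > Security/second 21 > R&D/second 13 > Finance/second 10 > Sales/first 7 > Sales/second 5.
Finance/first (30): +15 → 70 left.
Security/first (29): +25 → 45 left.
Fill Marketing first block (10 at 27) → 35 left.
R&D/first (26): +20 → 15 left.
15 remain; put them into Marketing second at 22.
Total = 30×15 + 29×25 + 27×10 + 26×20 + 22×15 = 2295.

2295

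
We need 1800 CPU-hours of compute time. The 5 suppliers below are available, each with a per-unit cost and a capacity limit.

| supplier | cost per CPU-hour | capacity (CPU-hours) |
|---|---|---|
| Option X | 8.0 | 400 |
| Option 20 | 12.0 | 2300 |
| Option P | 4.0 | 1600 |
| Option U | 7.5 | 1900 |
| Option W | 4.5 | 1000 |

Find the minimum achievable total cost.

7300

Fill from the cheapest supplier first.
Option P at 4.0: take all 1600 CPU-hours ; 200 still needed.
Option W (4.5): take the remaining 200 ; done.
Option U, Option X, Option 20: unused.
Cost = 1600×4.0 + 200×4.5 = 7300.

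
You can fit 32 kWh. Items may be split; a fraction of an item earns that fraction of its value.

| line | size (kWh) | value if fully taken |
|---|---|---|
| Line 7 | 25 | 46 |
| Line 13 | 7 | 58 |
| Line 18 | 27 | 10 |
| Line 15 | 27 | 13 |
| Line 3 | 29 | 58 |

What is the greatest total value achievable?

Best value per unit of size first: Line 13 58/7≈8.29, Line 3 58/29≈2, Line 7 46/25≈1.84, Line 15 13/27≈0.481, Line 18 10/27≈0.37.
Line 13: take in full, 7 kWh for value 58 → 25 left.
Only 25 kWh remain; take 25/29 of Line 3 for value 58×25/29 = 50.
Total value = 108.

108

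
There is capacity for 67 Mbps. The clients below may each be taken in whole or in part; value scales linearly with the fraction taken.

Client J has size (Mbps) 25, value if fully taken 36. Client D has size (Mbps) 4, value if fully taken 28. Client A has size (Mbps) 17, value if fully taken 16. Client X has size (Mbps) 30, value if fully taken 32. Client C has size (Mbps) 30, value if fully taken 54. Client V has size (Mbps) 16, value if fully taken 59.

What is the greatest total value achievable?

165.48

Rank by value-to-size ratio: Client D 28/4≈7, Client V 59/16≈3.69, Client C 54/30≈1.8, Client J 36/25≈1.44, Client X 32/30≈1.07, Client A 16/17≈0.941.
Take all of Client D (4 Mbps, value 28) — 63 Mbps left.
Take all of Client V (16 Mbps, value 59) — 47 Mbps left.
Take all of Client C (30 Mbps, value 54) — 17 Mbps left.
17 Mbps left: a 17/25 share of Client J gives 36×17/25 = 24.48.
Total value = 165.48.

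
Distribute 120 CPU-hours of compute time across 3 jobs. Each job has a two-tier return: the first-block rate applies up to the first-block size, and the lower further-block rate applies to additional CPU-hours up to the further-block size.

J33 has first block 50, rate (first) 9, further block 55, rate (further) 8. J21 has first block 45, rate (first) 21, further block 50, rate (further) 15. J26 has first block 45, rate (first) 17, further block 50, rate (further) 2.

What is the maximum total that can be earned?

2160

Order all 6 blocks by rate: J21/T1 21 > J26/T1 17 > J21/T2 15 > J33/T1 9 > J33/T2 8 > J26/T2 2.
Fill J21 T1 block (45 at 21) ; 75 left.
J26/T1 (17): +45 ; 30 left.
J21/T2: +30 of 50 at 15; pool empty.
Total = 21×45 + 17×45 + 15×30 = 2160.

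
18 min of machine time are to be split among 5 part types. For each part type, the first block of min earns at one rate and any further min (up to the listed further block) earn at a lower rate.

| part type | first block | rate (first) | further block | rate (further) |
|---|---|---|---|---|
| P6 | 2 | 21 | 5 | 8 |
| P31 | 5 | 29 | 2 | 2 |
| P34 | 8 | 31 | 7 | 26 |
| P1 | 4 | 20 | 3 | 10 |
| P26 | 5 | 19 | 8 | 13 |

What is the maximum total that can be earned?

523

Rank every tier by rate: P34/T1 31 > P31/T1 29 > P34/T2 26 > P6/T1 21 > P1/T1 20 > P26/T1 19 > P26/T2 13 > P1/T2 10 > P6/T2 8 > P31/T2 2.
P34/T1 (31): +8 — 10 left.
P31 T1 at 29: fill all 5 — 5 left.
P34 T2 at 26: only 5 left, fill 5.
Total = 31×8 + 29×5 + 26×5 = 523.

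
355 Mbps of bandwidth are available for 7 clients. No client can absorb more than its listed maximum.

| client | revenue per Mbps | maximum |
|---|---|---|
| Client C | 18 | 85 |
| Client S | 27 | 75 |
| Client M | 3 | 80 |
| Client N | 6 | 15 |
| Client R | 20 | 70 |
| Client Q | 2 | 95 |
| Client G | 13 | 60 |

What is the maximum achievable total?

Highest revenue per Mbps first: Client S 27 > Client R 20 > Client C 18 > Client G 13 > Client N 6 > Client M 3 > Client Q 2.
Client S takes 75 to reach its cap of 75 → 280 left.
Client R takes 70 to reach its cap of 70 → 210 left.
Give Client C 85 to hit its cap of 85 → 125 left.
Client G takes 60 to reach its cap of 60 → 65 left.
Give Client N 15 to hit its cap of 15 → 50 left.
Client M has room for 80 but only 50 remain, so it gets 50.
Total = 18×85 + 27×75 + 3×50 + 6×15 + 20×70 + 13×60 = 5975.

5975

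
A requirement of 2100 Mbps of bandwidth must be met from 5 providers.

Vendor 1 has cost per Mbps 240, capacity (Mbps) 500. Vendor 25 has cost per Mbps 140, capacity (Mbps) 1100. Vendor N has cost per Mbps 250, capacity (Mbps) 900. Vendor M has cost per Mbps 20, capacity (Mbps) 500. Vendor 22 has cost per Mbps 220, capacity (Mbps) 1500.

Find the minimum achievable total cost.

274000

Cheapest first:
Vendor M at 20: take all 500 Mbps — 1600 still needed.
Take 1100 from Vendor 25 at 140 — need 500 more.
Vendor 22 (220): take the remaining 500 — done.
Vendor 1, Vendor N: unused.
Cost = 500×20 + 1100×140 + 500×220 = 274000.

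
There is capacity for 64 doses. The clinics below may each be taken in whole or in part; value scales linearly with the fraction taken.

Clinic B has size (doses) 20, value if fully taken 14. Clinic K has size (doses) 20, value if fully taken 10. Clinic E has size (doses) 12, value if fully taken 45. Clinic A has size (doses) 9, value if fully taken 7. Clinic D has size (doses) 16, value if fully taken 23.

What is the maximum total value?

Rank by value-to-size ratio: Clinic E 45/12≈3.75, Clinic D 23/16≈1.44, Clinic A 7/9≈0.778, Clinic B 14/20≈0.7, Clinic K 10/20≈0.5.
All 12 doses of Clinic E fit (value 45) → 52 remain.
Take all of Clinic D (16 doses, value 23) → 36 doses left.
Take all of Clinic A (9 doses, value 7) → 27 doses left.
All 20 doses of Clinic B fit (value 14) → 7 remain.
Only 7 doses remain; take 7/20 of Clinic K for value 10×7/20 = 3.5.
Total value = 92.5.

92.5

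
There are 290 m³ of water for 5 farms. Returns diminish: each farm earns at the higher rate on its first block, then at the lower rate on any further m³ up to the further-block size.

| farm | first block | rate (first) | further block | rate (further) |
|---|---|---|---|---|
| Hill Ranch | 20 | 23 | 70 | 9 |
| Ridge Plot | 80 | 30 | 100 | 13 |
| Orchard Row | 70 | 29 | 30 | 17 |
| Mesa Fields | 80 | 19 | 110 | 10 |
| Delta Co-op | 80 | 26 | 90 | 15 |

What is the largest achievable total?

7730

Treat each block as its own option and order by rate: Ridge Plot/first 30 > Orchard Row/first 29 > Delta Co-op/first 26 > Hill Ranch/first 23 > Mesa Fields/first 19 > Orchard Row/second 17 > Delta Co-op/second 15 > Ridge Plot/second 13 > Mesa Fields/second 10 > Hill Ranch/second 9.
Fill Ridge Plot first block (80 at 30) — 210 left.
Orchard Row/first (29): +70 — 140 left.
Delta Co-op/first (26): +80 — 60 left.
Hill Ranch first at 23: fill all 20 — 40 left.
Mesa Fields first at 19: only 40 left, fill 40.
Total = 30×80 + 29×70 + 26×80 + 23×20 + 19×40 = 7730.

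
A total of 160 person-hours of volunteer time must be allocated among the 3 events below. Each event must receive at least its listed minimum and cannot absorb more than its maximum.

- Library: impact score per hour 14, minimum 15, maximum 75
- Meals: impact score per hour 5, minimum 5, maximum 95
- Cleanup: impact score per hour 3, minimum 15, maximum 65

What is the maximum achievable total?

1445

Meeting every minimum uses 15+5+15 = 35 person-hours, leaving 125.
Highest impact score per hour first: Library 14 > Meals 5 > Cleanup 3.
Library: +60 to 75 (cap) — 65 left.
Meals has room for 90 more but only 65 remain, so it gets 70.
Total = 14×75 + 5×70 + 3×15 = 1445.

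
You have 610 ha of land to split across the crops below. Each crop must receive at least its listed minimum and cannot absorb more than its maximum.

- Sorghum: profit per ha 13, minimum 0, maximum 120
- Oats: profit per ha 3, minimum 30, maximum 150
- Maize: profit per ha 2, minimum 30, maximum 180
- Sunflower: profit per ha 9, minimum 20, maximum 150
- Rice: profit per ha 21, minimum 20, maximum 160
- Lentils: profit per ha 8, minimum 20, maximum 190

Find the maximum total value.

7380

Meeting every minimum uses 0+30+30+20+20+20 = 120 ha, leaving 490.
Rank by profit per ha: Rice 21 > Sorghum 13 > Sunflower 9 > Lentils 8 > Oats 3 > Maize 2.
Rice takes 140 more to reach its cap of 160 ; 350 left.
Give Sorghum 120 more to hit its cap of 120 ; 230 left.
Sunflower takes 130 more to reach its cap of 150 ; 100 left.
Lentils has room for 170 more but only 100 remain, so it gets 120.
Total = 13×120 + 3×30 + 2×30 + 9×150 + 21×160 + 8×120 = 7380.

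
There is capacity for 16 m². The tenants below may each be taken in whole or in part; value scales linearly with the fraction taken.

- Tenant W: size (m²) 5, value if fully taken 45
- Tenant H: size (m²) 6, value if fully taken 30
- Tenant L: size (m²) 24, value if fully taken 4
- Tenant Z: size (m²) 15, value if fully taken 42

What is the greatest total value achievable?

Best value per unit of size first: Tenant W 45/5≈9, Tenant H 30/6≈5, Tenant Z 42/15≈2.8, Tenant L 4/24≈0.167.
All 5 m² of Tenant W fit (value 45) — 11 remain.
All 6 m² of Tenant H fit (value 30) — 5 remain.
5 m² left: a 5/15 share of Tenant Z gives 42×5/15 = 14.
Total value = 89.

89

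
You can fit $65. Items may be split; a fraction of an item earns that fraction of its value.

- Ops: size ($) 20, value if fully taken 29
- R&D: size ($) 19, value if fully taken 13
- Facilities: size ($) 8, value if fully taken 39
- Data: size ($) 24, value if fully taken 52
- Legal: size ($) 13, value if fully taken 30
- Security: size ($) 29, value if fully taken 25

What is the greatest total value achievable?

150

Rank by value-to-size ratio: Facilities 39/8≈4.88, Legal 30/13≈2.31, Data 52/24≈2.17, Ops 29/20≈1.45, Security 25/29≈0.862, R&D 13/19≈0.684.
All 8 $ of Facilities fit (value 39) ; 57 remain.
Take all of Legal (13 $, value 30) ; 44 $ left.
Take all of Data (24 $, value 52) ; 20 $ left.
Ops: take in full, 20 $ for value 29 ; 0 left.
Total value = 150.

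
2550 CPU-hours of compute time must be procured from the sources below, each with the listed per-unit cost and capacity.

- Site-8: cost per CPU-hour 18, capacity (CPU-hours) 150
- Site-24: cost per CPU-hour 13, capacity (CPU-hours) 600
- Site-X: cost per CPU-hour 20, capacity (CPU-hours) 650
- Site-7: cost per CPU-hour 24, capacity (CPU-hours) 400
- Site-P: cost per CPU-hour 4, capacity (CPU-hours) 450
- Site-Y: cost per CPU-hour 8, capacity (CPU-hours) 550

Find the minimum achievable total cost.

Cheapest first:
Site-P at 4: take all 450 CPU-hours ; 2100 still needed.
Site-Y at 8: take all 550 CPU-hours ; 1550 still needed.
Take 600 from Site-24 at 13 ; need 950 more.
Take 150 from Site-8 at 18 ; need 800 more.
Site-X at 20: take all 650 CPU-hours ; 150 still needed.
Take 150 from Site-7 at 24 to finish.
Cost = 450×4 + 550×8 + 600×13 + 150×18 + 650×20 + 150×24 = 33300.

33300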